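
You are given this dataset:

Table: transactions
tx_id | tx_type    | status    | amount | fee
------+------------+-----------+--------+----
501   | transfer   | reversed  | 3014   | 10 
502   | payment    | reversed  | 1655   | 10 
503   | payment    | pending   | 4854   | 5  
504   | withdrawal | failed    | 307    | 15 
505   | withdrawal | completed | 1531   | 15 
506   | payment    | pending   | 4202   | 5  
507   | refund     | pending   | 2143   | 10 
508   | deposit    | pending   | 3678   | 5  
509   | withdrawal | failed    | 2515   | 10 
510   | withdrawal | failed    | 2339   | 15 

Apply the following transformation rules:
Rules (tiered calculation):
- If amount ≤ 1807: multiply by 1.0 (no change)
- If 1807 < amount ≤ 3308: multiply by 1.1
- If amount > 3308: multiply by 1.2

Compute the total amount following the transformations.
29785.9

Step 1: Tier 1 (amount ≤ 1807): 3 records, sum = 3493 × 1.0 = 3493.0
Step 2: Tier 2 (1807 < amount ≤ 3308): 4 records, sum = 10011 × 1.1 = 11012.1
Step 3: Tier 3 (amount > 3308): 3 records, sum = 12734 × 1.2 = 15280.8
Step 4: Final sum = 3493.0 + 11012.1 + 15280.8 = 29785.9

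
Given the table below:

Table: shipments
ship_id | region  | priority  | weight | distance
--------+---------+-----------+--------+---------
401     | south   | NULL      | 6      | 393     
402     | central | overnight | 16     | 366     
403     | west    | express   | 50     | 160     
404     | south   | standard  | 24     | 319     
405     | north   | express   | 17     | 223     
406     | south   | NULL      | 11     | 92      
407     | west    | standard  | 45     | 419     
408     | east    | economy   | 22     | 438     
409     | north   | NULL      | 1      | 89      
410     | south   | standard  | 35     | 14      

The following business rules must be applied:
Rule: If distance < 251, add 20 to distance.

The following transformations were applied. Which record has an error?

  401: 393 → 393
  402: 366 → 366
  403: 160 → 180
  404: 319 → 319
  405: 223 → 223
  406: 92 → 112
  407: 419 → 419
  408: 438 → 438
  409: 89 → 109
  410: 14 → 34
Record 405 has an error. The correct transformed value should be 243, not 223.

Step 1: Check each record against the rule
Step 2: Record 405 has distance = 223
Step 3: Since 223 < 251, the bonus should have been applied
Step 4: Correct value = 243, but claimed value = 223
Conclusion: Record 405 has the error.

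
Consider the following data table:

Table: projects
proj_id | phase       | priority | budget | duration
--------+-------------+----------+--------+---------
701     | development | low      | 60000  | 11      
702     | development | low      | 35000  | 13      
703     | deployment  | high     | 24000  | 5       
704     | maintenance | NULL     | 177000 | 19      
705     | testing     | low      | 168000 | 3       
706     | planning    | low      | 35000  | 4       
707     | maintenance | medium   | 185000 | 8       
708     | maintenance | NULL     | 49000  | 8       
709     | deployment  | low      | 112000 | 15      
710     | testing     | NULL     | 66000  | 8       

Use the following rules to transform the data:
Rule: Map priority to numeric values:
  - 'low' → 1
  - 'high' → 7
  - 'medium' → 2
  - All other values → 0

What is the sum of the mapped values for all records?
14

Step 1: Apply mapping to each record
Step 2: Count by status:
  'low': 5 records × 1 = 5
  'high': 1 records × 7 = 7
  'medium': 1 records × 2 = 2
Step 3: Sum all mapped values = 14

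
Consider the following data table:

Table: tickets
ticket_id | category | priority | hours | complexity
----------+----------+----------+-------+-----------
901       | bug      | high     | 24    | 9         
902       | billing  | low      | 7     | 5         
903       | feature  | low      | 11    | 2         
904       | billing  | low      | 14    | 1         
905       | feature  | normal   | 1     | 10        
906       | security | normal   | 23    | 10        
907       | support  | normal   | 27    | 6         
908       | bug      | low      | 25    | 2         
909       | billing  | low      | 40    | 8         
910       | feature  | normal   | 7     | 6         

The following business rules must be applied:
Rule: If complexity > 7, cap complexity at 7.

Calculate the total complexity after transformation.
50

Step 1: 4 records have complexity > 7
Step 2: These records originally summed to 37
Step 3: After capping: 4 × 7 = 28
Step 4: Unaffected records sum: 22
Step 5: Final sum = 28 + 22 = 50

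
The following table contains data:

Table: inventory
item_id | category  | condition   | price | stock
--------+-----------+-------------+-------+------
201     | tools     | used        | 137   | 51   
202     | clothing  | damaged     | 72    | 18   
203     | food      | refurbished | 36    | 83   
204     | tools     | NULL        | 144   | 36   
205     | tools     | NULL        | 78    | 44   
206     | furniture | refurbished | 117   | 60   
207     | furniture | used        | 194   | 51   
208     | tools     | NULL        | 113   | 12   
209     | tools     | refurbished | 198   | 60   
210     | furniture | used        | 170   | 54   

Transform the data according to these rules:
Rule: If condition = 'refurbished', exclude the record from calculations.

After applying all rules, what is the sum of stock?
266

Step 1: Identify records where condition = 'refurbished'
Step 2: The excluded records sum to 203
Step 3: Original total stock = 469
Step 4: Remaining total = 469 - 203 = 266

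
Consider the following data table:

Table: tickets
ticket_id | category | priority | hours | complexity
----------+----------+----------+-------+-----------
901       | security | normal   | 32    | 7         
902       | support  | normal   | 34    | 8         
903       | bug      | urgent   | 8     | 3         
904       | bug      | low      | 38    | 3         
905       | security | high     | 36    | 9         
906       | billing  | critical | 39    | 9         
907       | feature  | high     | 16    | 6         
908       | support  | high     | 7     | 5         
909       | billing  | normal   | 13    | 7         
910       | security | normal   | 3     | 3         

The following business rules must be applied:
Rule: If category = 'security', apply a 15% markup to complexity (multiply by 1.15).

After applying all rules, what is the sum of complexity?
62.85

Step 1: Records with category = 'security' have total complexity = 19
Step 2: Apply multiplier: 19 × 1.15 = 21.85
Step 3: Other records total: 41
Step 4: Final sum = 21.85 + 41 = 62.85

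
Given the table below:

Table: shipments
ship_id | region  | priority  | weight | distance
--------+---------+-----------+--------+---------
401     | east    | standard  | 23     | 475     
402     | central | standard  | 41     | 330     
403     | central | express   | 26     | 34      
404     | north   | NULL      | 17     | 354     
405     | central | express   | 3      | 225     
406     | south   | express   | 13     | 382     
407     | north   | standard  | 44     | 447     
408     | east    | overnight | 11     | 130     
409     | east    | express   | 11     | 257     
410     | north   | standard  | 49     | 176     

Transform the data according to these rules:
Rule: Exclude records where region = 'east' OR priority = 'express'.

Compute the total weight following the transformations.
151

Step 1: Find records where region = 'east' OR priority = 'express'
Step 2: 6 records match, summing to 87
Step 3: Original sum: 238
Step 4: Remaining sum = 238 - 87 = 151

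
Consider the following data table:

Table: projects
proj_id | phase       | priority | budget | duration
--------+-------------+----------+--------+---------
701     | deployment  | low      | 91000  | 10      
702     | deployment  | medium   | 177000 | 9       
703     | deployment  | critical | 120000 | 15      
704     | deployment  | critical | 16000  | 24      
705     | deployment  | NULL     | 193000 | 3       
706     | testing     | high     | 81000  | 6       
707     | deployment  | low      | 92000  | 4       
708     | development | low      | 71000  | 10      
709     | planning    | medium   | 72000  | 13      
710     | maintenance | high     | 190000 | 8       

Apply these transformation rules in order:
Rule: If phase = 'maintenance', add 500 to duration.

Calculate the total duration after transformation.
602

Step 1: Count records where phase = 'maintenance': 1
Step 2: Total bonus added: 1 × 500 = 500
Step 3: Original sum of duration: 102
Step 4: Final sum = 102 + 500 = 602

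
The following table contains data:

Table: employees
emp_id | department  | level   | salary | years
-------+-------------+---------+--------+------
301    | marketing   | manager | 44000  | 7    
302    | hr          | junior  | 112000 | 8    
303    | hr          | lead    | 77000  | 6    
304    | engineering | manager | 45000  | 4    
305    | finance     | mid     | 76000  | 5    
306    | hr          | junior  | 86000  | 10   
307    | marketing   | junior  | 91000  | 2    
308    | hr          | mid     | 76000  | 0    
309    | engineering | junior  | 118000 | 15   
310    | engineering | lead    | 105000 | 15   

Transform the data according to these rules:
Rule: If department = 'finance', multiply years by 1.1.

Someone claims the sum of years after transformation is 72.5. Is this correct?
Yes, the result is correct.

Step 1: Calculate the correct sum after transformation
Step 2: Apply multiplier 1.1 to records where department = 'finance'
Step 3: Correct result = 72.5
Step 4: Claimed result = 72.5
Step 5: 72.5 = 72.5 ✓
Conclusion: The claimed result is correct.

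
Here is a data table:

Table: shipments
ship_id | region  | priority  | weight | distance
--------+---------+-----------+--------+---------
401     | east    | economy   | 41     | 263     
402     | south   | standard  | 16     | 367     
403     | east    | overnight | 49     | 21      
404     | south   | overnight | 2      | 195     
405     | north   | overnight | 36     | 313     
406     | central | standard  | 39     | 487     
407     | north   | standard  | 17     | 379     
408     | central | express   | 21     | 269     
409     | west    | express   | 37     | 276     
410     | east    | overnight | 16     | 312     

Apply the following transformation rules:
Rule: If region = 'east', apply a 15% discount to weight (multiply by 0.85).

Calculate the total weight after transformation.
258.1

Step 1: Records with region = 'east' have total weight = 106
Step 2: Apply multiplier: 106 × 0.85 = 90.1
Step 3: Other records total: 168
Step 4: Final sum = 90.1 + 168 = 258.1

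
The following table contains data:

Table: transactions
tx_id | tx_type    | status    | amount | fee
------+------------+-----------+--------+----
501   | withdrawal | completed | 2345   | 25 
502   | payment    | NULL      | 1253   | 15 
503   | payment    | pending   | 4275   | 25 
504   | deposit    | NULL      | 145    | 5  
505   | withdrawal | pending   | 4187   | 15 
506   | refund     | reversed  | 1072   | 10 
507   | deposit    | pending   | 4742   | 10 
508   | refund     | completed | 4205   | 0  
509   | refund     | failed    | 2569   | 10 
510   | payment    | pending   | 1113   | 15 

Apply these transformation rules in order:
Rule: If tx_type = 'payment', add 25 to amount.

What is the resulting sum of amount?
25981

Step 1: Count records where tx_type = 'payment': 3
Step 2: Total bonus added: 3 × 25 = 75
Step 3: Original sum of amount: 25906
Step 4: Final sum = 25906 + 75 = 25981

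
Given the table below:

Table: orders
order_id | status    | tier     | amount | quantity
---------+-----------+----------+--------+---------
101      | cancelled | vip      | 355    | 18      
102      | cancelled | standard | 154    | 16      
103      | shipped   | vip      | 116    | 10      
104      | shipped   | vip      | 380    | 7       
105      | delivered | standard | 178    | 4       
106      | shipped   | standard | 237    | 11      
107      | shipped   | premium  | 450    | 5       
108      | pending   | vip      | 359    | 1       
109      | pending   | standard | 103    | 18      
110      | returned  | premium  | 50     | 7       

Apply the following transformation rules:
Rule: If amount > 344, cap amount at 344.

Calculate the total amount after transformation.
2214

Step 1: 4 records have amount > 344
Step 2: These records originally summed to 1544
Step 3: After capping: 4 × 344 = 1376
Step 4: Unaffected records sum: 838
Step 5: Final sum = 1376 + 838 = 2214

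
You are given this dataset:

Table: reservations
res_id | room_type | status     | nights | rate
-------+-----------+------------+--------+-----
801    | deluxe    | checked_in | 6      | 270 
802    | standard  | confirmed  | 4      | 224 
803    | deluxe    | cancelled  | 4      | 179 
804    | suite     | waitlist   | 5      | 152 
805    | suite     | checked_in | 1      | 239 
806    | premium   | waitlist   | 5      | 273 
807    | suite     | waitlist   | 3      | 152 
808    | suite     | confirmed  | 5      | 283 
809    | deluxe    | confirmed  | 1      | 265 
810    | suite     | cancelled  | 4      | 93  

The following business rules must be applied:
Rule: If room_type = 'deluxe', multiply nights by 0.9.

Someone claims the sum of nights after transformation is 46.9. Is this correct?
No, the correct result is 36.9.

Step 1: Calculate the correct sum after transformation
Step 2: Apply multiplier 0.9 to records where room_type = 'deluxe'
Step 3: Correct result = 36.9
Step 4: Claimed result = 46.9
Step 5: 36.9 ≠ 46.9
Conclusion: The claimed result is incorrect. The correct answer is 36.9.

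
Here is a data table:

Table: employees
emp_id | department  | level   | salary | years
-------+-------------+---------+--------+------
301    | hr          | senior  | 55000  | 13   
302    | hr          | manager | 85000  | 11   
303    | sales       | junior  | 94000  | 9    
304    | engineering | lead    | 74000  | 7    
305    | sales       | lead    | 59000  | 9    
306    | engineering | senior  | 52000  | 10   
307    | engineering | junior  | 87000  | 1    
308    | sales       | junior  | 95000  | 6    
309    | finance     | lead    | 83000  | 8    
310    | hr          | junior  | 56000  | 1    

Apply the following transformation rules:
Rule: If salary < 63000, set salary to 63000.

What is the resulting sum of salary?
770000

Step 1: 4 records have salary < 63000
Step 2: These records originally summed to 222000
Step 3: After setting to minimum: 4 × 63000 = 252000
Step 4: Unaffected records sum: 518000
Step 5: Final sum = 252000 + 518000 = 770000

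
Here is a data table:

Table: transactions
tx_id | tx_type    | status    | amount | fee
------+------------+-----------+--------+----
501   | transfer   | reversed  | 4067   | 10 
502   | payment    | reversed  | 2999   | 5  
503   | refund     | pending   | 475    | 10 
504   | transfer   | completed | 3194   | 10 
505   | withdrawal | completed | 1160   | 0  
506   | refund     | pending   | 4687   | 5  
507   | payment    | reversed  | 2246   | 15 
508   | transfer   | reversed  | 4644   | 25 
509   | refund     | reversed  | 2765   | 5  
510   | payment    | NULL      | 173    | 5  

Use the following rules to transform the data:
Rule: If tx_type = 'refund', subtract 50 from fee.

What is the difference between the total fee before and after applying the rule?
150

Step 1: Original sum of fee = 90
Step 2: 3 records have tx_type = 'refund'
Step 3: Each affected record changes by -50
Step 4: Total change = 3 × -50 = -150
Step 5: New sum = 90 + -150 = -60
Step 6: Difference = |-60 - 90| = 150
        (Sum decreased by 150)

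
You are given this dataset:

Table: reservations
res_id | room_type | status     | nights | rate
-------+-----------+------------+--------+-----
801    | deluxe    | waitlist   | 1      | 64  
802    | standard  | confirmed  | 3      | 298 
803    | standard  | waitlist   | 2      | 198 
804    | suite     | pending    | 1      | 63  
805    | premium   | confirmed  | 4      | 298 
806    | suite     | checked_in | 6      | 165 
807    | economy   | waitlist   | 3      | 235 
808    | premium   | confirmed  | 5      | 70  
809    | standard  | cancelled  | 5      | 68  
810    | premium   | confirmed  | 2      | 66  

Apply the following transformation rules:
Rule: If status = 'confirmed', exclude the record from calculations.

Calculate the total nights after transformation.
18

Step 1: Identify records where status = 'confirmed'
Step 2: The excluded records sum to 14
Step 3: Original total nights = 32
Step 4: Remaining total = 32 - 14 = 18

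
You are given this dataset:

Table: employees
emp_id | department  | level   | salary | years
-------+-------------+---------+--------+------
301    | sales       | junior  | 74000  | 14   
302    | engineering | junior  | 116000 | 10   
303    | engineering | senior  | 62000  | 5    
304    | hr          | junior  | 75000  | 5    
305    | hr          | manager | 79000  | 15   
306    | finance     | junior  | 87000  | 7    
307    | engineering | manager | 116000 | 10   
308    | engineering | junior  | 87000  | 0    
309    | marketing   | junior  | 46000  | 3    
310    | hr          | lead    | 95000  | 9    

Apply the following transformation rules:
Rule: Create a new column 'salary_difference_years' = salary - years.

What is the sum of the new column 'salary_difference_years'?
836922

Step 1: For each record, compute salary - years
Example calculations:
  74000 - 14 = 73986
  116000 - 10 = 115990
  62000 - 5 = 61995
  ...
Step 2: Sum all derived values
Step 3: Total = 836922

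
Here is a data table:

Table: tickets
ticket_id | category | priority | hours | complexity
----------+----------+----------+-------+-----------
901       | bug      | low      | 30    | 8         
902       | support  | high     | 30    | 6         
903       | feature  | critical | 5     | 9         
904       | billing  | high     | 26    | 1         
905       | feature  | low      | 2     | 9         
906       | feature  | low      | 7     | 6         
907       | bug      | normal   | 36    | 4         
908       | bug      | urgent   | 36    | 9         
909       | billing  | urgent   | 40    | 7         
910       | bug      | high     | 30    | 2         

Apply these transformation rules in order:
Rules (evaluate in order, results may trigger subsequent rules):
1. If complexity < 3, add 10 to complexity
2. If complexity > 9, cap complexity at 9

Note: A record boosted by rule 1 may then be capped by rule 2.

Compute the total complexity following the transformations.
76

Step 1: Apply rule 1 to records with complexity < 3
  - 2 records get bonus of 10
  - Of these, 2 records then exceed 9 and get capped
Step 2: Apply rule 2 to records with complexity > 9
  - 0 records (original) are capped
Step 3: Calculate final sum = 76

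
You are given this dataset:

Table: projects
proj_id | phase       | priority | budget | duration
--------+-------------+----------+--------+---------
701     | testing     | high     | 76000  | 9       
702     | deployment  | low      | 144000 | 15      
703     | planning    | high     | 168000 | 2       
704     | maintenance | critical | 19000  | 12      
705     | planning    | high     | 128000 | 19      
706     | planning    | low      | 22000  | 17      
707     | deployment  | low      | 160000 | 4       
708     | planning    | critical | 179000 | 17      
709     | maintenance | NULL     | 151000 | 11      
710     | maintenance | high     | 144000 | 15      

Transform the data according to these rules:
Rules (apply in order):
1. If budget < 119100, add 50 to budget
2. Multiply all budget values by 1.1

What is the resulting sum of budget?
1310265.0

Step 1: Apply Rule 1 - Add 50 to records with budget < 119100
  - 3 records affected: 117000 + (3 × 50) = 117150
  - Unaffected records: 1074000
  - Sum after Rule 1: 1191150
Step 2: Apply Rule 2 - Multiply all by 1.1
  - 1191150 × 1.1 = 1310265.0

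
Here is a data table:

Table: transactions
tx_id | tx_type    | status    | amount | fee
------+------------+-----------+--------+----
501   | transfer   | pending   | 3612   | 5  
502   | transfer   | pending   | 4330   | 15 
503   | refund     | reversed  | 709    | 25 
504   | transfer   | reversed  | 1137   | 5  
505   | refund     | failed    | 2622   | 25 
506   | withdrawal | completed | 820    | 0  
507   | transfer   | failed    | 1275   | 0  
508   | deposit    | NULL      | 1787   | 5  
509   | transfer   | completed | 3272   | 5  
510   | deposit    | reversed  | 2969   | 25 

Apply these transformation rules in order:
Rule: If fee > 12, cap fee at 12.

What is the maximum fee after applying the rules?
12

Step 1: Original maximum fee = 25
Step 2: Apply cap at 12
Step 3: 4 records had fee > 12 and were capped
Step 4: Maximum after transformation = 12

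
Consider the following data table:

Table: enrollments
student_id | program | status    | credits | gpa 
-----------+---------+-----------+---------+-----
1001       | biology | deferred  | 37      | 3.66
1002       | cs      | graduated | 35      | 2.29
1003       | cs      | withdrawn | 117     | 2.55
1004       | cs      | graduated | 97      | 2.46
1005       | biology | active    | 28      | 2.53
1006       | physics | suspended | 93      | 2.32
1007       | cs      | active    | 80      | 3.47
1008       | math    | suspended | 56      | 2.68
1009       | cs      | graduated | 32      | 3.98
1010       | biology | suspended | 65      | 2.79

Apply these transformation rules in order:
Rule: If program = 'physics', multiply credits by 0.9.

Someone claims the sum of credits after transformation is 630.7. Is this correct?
Yes, the result is correct.

Step 1: Calculate the correct sum after transformation
Step 2: Apply multiplier 0.9 to records where program = 'physics'
Step 3: Correct result = 630.7
Step 4: Claimed result = 630.7
Step 5: 630.7 = 630.7 ✓
Conclusion: The claimed result is correct.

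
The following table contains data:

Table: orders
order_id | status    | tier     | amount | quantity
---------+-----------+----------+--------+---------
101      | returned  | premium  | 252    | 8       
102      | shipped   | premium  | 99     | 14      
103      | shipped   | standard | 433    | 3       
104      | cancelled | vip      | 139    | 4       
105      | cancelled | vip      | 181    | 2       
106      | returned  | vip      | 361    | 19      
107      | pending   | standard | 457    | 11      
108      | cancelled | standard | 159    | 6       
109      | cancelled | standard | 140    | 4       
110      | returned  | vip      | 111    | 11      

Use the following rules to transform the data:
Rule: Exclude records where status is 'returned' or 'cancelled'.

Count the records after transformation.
3

Step 1: Count records to exclude
  - 3 (returned) + 4 (cancelled) = 7 records
Step 2: Total records: 10
Step 3: Remaining = 10 - 7 = 3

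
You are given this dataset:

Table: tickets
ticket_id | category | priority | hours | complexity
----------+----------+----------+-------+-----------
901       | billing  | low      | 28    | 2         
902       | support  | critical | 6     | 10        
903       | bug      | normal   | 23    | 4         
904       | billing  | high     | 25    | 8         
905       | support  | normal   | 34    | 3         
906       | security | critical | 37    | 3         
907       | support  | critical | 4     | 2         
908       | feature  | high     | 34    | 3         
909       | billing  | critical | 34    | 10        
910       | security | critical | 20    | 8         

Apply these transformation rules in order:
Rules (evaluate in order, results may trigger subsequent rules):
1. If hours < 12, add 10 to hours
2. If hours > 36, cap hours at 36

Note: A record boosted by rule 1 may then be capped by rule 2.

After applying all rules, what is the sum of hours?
264

Step 1: Apply rule 1 to records with hours < 12
  - 2 records get bonus of 10
  - Of these, 0 records then exceed 36 and get capped
Step 2: Apply rule 2 to records with hours > 36
  - 1 records (original) are capped
Step 3: Calculate final sum = 264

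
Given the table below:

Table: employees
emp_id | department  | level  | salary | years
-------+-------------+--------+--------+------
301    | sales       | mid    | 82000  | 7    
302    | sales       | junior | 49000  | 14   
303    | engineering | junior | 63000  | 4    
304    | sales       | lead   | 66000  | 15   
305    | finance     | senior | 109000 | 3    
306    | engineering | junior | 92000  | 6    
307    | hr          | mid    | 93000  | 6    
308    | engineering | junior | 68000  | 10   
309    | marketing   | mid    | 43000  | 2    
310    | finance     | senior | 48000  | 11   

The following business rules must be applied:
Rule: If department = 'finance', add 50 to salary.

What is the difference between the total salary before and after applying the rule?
100

Step 1: Original sum of salary = 713000
Step 2: 2 records have department = 'finance'
Step 3: Each affected record changes by 50
Step 4: Total change = 2 × 50 = 100
Step 5: New sum = 713000 + 100 = 713100
Step 6: Difference = |713100 - 713000| = 100
        (Sum increased by 100)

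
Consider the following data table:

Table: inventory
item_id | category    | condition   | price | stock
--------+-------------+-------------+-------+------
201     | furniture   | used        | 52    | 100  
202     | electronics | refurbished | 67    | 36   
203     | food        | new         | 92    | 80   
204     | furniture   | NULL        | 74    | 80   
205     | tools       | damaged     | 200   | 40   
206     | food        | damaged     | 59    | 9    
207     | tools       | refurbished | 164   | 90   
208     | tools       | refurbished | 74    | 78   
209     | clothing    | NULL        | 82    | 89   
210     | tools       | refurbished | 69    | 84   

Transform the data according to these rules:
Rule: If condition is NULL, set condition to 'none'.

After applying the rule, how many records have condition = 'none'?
2

Step 1: Count records where condition IS NULL
Step 2: Found 2 records with NULL condition
Step 3: These records will have condition set to 'none'
Step 4: Records already having condition = 'none': 0
Step 5: Answer: 2 + 0 = 2 records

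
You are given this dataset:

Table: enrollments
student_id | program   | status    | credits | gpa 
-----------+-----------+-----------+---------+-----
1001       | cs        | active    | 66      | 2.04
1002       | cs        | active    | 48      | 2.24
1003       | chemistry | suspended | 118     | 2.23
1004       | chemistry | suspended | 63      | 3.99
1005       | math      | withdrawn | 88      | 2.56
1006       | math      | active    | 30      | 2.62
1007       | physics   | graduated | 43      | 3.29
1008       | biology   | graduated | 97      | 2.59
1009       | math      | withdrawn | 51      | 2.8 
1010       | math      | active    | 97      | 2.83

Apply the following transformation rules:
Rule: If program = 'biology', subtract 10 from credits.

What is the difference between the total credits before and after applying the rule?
10

Step 1: Original sum of credits = 701
Step 2: 1 records have program = 'biology'
Step 3: Each affected record changes by -10
Step 4: Total change = 1 × -10 = -10
Step 5: New sum = 701 + -10 = 691
Step 6: Difference = |691 - 701| = 10
        (Sum decreased by 10)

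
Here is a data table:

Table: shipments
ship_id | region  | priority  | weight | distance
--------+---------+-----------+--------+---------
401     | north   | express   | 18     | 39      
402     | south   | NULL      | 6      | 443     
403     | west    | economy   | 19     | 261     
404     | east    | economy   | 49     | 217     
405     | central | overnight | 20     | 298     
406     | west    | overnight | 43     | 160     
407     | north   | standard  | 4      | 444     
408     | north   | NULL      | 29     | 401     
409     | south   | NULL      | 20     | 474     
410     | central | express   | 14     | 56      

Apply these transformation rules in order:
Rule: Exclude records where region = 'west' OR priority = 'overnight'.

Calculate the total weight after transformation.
140

Step 1: Find records where region = 'west' OR priority = 'overnight'
Step 2: 3 records match, summing to 82
Step 3: Original sum: 222
Step 4: Remaining sum = 222 - 82 = 140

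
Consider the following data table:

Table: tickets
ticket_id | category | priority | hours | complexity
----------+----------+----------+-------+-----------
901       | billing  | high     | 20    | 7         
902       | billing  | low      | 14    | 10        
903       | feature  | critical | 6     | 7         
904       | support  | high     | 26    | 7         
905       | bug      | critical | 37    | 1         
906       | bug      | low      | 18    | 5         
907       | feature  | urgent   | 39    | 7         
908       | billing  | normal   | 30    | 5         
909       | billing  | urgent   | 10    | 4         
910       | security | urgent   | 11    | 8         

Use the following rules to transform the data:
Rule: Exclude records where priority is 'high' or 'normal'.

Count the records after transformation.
7

Step 1: Count records to exclude
  - 2 (high) + 1 (normal) = 3 records
Step 2: Total records: 10
Step 3: Remaining = 10 - 3 = 7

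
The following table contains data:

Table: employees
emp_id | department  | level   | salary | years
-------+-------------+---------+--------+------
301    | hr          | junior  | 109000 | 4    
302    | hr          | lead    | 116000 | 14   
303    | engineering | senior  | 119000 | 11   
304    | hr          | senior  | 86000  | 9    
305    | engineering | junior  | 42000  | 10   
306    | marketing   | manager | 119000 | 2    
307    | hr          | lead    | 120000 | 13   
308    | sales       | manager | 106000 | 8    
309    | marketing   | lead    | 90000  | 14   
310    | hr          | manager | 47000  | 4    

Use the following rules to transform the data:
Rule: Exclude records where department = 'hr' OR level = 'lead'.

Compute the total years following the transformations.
31

Step 1: Find records where department = 'hr' OR level = 'lead'
Step 2: 6 records match, summing to 58
Step 3: Original sum: 89
Step 4: Remaining sum = 89 - 58 = 31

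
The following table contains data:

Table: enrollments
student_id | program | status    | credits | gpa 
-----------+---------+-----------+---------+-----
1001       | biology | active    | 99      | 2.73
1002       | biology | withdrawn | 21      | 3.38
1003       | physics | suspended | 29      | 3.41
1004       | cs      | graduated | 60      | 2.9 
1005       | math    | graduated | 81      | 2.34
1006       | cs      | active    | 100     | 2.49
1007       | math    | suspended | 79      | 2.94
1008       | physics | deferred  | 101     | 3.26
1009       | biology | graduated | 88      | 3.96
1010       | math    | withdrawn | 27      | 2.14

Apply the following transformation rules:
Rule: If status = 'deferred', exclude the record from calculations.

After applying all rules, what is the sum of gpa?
26.29

Step 1: Identify records where status = 'deferred'
Step 2: The excluded records sum to 3.26
Step 3: Original total gpa = 29.55
Step 4: Remaining total = 29.55 - 3.26 = 26.29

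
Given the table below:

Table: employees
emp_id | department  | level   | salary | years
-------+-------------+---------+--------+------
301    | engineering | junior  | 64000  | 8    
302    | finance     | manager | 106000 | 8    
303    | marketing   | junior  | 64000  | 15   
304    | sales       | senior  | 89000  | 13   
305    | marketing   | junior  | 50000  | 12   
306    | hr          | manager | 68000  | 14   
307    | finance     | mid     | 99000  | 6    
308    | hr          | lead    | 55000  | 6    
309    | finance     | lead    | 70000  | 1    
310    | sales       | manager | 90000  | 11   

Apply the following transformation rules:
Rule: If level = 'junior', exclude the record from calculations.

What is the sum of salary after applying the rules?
577000

Step 1: Identify records where level = 'junior'
Step 2: The excluded records sum to 178000
Step 3: Original total salary = 755000
Step 4: Remaining total = 755000 - 178000 = 577000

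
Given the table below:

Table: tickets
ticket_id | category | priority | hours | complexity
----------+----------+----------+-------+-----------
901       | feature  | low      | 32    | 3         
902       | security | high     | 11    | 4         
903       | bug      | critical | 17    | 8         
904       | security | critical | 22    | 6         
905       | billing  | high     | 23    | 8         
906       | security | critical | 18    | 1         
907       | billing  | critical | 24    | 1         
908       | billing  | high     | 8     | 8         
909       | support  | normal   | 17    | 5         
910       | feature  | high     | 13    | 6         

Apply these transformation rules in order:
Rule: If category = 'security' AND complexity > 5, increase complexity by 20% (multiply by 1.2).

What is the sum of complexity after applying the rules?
51.2

Step 1: Find records where category = 'security' AND complexity > 5
Step 2: 1 records match, summing to 6
Step 3: After multiplier: 6 × 1.2 = 7.2
Step 4: Unaffected records sum: 44
Step 5: Final sum = 7.2 + 44 = 51.2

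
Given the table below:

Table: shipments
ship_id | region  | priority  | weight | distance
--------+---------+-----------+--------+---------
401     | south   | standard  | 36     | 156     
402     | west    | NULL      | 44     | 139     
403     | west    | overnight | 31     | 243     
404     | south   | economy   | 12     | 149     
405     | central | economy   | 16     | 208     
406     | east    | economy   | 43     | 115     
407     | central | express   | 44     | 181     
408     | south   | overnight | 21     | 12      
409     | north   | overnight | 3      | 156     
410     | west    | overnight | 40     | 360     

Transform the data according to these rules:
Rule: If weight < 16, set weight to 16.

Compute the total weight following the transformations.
307

Step 1: 2 records have weight < 16
Step 2: These records originally summed to 15
Step 3: After setting to minimum: 2 × 16 = 32
Step 4: Unaffected records sum: 275
Step 5: Final sum = 32 + 275 = 307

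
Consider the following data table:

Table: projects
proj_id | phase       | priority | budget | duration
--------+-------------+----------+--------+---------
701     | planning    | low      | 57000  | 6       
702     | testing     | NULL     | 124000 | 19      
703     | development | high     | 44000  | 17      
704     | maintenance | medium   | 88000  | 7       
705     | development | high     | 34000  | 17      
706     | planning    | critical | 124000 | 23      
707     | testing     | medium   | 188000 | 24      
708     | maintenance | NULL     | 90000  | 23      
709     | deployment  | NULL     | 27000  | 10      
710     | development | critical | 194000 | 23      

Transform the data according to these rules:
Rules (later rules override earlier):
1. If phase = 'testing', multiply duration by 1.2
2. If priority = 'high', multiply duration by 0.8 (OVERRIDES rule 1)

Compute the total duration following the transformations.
170.8

Step 1: Rule 2 takes priority for records with priority = 'high'
  - 2 records: 34 × 0.8 = 27.2
Step 2: Rule 1 applies to remaining records with phase = 'testing'
  - 2 records: 43 × 1.2 = 51.6
Step 3: Other records unchanged: 92
Step 4: Final sum = 27.2 + 51.6 + 92 = 170.8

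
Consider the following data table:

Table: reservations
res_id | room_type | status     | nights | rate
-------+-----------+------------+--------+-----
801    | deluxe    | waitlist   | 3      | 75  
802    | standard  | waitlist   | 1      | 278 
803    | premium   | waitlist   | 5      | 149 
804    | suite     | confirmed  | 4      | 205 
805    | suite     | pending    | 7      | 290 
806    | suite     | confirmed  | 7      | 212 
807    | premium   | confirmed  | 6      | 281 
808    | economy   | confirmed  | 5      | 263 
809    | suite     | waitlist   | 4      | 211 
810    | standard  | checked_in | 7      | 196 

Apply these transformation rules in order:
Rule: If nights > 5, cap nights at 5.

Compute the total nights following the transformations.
42

Step 1: 4 records have nights > 5
Step 2: These records originally summed to 27
Step 3: After capping: 4 × 5 = 20
Step 4: Unaffected records sum: 22
Step 5: Final sum = 20 + 22 = 42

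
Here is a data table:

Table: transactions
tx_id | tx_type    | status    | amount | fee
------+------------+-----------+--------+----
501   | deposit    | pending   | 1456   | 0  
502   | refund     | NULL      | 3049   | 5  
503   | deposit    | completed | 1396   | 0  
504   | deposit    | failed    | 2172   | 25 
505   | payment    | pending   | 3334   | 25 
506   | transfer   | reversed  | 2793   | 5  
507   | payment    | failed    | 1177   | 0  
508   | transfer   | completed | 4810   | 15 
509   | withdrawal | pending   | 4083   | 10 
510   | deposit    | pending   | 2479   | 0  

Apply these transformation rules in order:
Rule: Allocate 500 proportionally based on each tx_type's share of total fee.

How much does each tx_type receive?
deposit: 147.06, payment: 147.06, refund: 29.41, transfer: 117.65, withdrawal: 58.82

Step 1: Calculate total fee = 85
Step 2: Calculate each tx_type's proportion:
  deposit: 25/85 = 29.41% → 147.06
  payment: 25/85 = 29.41% → 147.06
  refund: 5/85 = 5.88% → 29.41
  transfer: 20/85 = 23.53% → 117.65
  withdrawal: 10/85 = 11.76% → 58.82
Step 3: Verify: sum of allocations ≈ 500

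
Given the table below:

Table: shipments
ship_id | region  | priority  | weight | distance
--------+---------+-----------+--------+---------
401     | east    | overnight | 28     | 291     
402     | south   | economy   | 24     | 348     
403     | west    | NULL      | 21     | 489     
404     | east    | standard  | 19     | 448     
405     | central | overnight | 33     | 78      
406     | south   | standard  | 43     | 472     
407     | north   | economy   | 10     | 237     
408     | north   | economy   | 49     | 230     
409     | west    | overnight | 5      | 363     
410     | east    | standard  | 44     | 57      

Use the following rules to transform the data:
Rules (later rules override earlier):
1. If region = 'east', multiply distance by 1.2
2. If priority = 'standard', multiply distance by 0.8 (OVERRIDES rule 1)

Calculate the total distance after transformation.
2875.8

Step 1: Rule 2 takes priority for records with priority = 'standard'
  - 3 records: 977 × 0.8 = 781.6
Step 2: Rule 1 applies to remaining records with region = 'east'
  - 1 records: 291 × 1.2 = 349.2
Step 3: Other records unchanged: 1745
Step 4: Final sum = 781.6 + 349.2 + 1745 = 2875.8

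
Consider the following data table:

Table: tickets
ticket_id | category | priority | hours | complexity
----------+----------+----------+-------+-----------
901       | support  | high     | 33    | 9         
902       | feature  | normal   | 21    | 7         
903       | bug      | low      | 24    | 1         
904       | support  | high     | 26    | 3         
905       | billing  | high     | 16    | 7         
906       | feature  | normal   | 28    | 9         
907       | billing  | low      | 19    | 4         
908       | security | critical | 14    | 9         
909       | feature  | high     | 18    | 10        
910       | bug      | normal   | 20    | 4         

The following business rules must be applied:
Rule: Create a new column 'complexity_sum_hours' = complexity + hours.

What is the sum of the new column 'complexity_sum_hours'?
282

Step 1: For each record, compute complexity + hours
Example calculations:
  9 + 33 = 42
  7 + 21 = 28
  1 + 24 = 25
  ...
Step 2: Sum all derived values
Step 3: Total = 282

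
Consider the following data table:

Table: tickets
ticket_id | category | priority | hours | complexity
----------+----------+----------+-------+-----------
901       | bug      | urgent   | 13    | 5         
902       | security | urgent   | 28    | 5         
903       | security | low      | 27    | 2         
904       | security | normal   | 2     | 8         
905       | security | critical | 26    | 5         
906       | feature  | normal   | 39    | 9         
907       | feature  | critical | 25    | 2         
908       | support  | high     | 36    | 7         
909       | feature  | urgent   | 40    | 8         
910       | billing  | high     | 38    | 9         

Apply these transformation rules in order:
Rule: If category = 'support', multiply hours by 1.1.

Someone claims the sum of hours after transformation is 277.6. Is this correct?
Yes, the result is correct.

Step 1: Calculate the correct sum after transformation
Step 2: Apply multiplier 1.1 to records where category = 'support'
Step 3: Correct result = 277.6
Step 4: Claimed result = 277.6
Step 5: 277.6 = 277.6 ✓
Conclusion: The claimed result is correct.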